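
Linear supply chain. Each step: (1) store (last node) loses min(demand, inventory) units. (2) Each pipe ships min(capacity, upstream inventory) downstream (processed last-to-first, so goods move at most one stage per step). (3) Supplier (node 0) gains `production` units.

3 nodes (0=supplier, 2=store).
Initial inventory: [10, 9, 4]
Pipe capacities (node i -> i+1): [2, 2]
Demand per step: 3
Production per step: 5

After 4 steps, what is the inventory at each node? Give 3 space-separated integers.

Step 1: demand=3,sold=3 ship[1->2]=2 ship[0->1]=2 prod=5 -> inv=[13 9 3]
Step 2: demand=3,sold=3 ship[1->2]=2 ship[0->1]=2 prod=5 -> inv=[16 9 2]
Step 3: demand=3,sold=2 ship[1->2]=2 ship[0->1]=2 prod=5 -> inv=[19 9 2]
Step 4: demand=3,sold=2 ship[1->2]=2 ship[0->1]=2 prod=5 -> inv=[22 9 2]

22 9 2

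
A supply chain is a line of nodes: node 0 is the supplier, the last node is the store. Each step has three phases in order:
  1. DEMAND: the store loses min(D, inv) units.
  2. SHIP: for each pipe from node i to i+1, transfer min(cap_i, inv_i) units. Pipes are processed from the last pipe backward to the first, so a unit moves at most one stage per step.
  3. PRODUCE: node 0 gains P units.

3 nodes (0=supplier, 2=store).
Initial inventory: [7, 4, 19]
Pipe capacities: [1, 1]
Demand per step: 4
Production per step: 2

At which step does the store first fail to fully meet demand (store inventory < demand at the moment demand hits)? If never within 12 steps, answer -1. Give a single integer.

Step 1: demand=4,sold=4 ship[1->2]=1 ship[0->1]=1 prod=2 -> [8 4 16]
Step 2: demand=4,sold=4 ship[1->2]=1 ship[0->1]=1 prod=2 -> [9 4 13]
Step 3: demand=4,sold=4 ship[1->2]=1 ship[0->1]=1 prod=2 -> [10 4 10]
Step 4: demand=4,sold=4 ship[1->2]=1 ship[0->1]=1 prod=2 -> [11 4 7]
Step 5: demand=4,sold=4 ship[1->2]=1 ship[0->1]=1 prod=2 -> [12 4 4]
Step 6: demand=4,sold=4 ship[1->2]=1 ship[0->1]=1 prod=2 -> [13 4 1]
Step 7: demand=4,sold=1 ship[1->2]=1 ship[0->1]=1 prod=2 -> [14 4 1]
Step 8: demand=4,sold=1 ship[1->2]=1 ship[0->1]=1 prod=2 -> [15 4 1]
Step 9: demand=4,sold=1 ship[1->2]=1 ship[0->1]=1 prod=2 -> [16 4 1]
Step 10: demand=4,sold=1 ship[1->2]=1 ship[0->1]=1 prod=2 -> [17 4 1]
Step 11: demand=4,sold=1 ship[1->2]=1 ship[0->1]=1 prod=2 -> [18 4 1]
Step 12: demand=4,sold=1 ship[1->2]=1 ship[0->1]=1 prod=2 -> [19 4 1]
First stockout at step 7

7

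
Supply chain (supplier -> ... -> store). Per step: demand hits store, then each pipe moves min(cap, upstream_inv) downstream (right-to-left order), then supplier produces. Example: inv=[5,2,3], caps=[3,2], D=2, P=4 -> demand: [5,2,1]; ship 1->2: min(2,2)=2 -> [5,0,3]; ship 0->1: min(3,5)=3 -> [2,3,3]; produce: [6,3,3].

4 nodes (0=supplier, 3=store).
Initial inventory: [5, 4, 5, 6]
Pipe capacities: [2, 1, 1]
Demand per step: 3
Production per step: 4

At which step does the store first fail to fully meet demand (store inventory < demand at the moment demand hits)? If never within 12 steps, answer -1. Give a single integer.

Step 1: demand=3,sold=3 ship[2->3]=1 ship[1->2]=1 ship[0->1]=2 prod=4 -> [7 5 5 4]
Step 2: demand=3,sold=3 ship[2->3]=1 ship[1->2]=1 ship[0->1]=2 prod=4 -> [9 6 5 2]
Step 3: demand=3,sold=2 ship[2->3]=1 ship[1->2]=1 ship[0->1]=2 prod=4 -> [11 7 5 1]
Step 4: demand=3,sold=1 ship[2->3]=1 ship[1->2]=1 ship[0->1]=2 prod=4 -> [13 8 5 1]
Step 5: demand=3,sold=1 ship[2->3]=1 ship[1->2]=1 ship[0->1]=2 prod=4 -> [15 9 5 1]
Step 6: demand=3,sold=1 ship[2->3]=1 ship[1->2]=1 ship[0->1]=2 prod=4 -> [17 10 5 1]
Step 7: demand=3,sold=1 ship[2->3]=1 ship[1->2]=1 ship[0->1]=2 prod=4 -> [19 11 5 1]
Step 8: demand=3,sold=1 ship[2->3]=1 ship[1->2]=1 ship[0->1]=2 prod=4 -> [21 12 5 1]
Step 9: demand=3,sold=1 ship[2->3]=1 ship[1->2]=1 ship[0->1]=2 prod=4 -> [23 13 5 1]
Step 10: demand=3,sold=1 ship[2->3]=1 ship[1->2]=1 ship[0->1]=2 prod=4 -> [25 14 5 1]
Step 11: demand=3,sold=1 ship[2->3]=1 ship[1->2]=1 ship[0->1]=2 prod=4 -> [27 15 5 1]
Step 12: demand=3,sold=1 ship[2->3]=1 ship[1->2]=1 ship[0->1]=2 prod=4 -> [29 16 5 1]
First stockout at step 3

3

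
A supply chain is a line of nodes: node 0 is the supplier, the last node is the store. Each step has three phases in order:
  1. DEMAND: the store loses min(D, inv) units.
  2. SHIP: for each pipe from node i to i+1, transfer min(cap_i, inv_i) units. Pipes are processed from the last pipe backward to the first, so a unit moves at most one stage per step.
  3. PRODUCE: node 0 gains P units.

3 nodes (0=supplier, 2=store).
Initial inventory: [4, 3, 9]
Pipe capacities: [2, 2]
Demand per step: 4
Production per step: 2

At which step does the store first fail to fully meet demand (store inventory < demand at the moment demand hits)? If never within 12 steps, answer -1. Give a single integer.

Step 1: demand=4,sold=4 ship[1->2]=2 ship[0->1]=2 prod=2 -> [4 3 7]
Step 2: demand=4,sold=4 ship[1->2]=2 ship[0->1]=2 prod=2 -> [4 3 5]
Step 3: demand=4,sold=4 ship[1->2]=2 ship[0->1]=2 prod=2 -> [4 3 3]
Step 4: demand=4,sold=3 ship[1->2]=2 ship[0->1]=2 prod=2 -> [4 3 2]
Step 5: demand=4,sold=2 ship[1->2]=2 ship[0->1]=2 prod=2 -> [4 3 2]
Step 6: demand=4,sold=2 ship[1->2]=2 ship[0->1]=2 prod=2 -> [4 3 2]
Step 7: demand=4,sold=2 ship[1->2]=2 ship[0->1]=2 prod=2 -> [4 3 2]
Step 8: demand=4,sold=2 ship[1->2]=2 ship[0->1]=2 prod=2 -> [4 3 2]
Step 9: demand=4,sold=2 ship[1->2]=2 ship[0->1]=2 prod=2 -> [4 3 2]
Step 10: demand=4,sold=2 ship[1->2]=2 ship[0->1]=2 prod=2 -> [4 3 2]
Step 11: demand=4,sold=2 ship[1->2]=2 ship[0->1]=2 prod=2 -> [4 3 2]
Step 12: demand=4,sold=2 ship[1->2]=2 ship[0->1]=2 prod=2 -> [4 3 2]
First stockout at step 4

4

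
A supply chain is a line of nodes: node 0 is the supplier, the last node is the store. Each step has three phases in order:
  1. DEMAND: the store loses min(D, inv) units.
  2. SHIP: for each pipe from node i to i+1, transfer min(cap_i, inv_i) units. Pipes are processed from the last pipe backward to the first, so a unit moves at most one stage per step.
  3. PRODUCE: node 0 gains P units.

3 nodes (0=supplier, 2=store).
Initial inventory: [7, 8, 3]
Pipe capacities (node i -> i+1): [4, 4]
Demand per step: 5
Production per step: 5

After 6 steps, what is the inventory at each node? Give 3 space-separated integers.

Step 1: demand=5,sold=3 ship[1->2]=4 ship[0->1]=4 prod=5 -> inv=[8 8 4]
Step 2: demand=5,sold=4 ship[1->2]=4 ship[0->1]=4 prod=5 -> inv=[9 8 4]
Step 3: demand=5,sold=4 ship[1->2]=4 ship[0->1]=4 prod=5 -> inv=[10 8 4]
Step 4: demand=5,sold=4 ship[1->2]=4 ship[0->1]=4 prod=5 -> inv=[11 8 4]
Step 5: demand=5,sold=4 ship[1->2]=4 ship[0->1]=4 prod=5 -> inv=[12 8 4]
Step 6: demand=5,sold=4 ship[1->2]=4 ship[0->1]=4 prod=5 -> inv=[13 8 4]

13 8 4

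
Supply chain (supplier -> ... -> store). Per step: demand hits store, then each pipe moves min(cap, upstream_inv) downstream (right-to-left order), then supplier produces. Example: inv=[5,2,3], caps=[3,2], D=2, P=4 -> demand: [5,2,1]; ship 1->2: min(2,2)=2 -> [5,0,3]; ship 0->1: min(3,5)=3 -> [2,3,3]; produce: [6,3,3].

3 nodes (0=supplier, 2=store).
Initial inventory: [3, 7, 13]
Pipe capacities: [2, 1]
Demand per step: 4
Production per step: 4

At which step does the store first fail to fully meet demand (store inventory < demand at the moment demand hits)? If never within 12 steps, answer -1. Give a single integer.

Step 1: demand=4,sold=4 ship[1->2]=1 ship[0->1]=2 prod=4 -> [5 8 10]
Step 2: demand=4,sold=4 ship[1->2]=1 ship[0->1]=2 prod=4 -> [7 9 7]
Step 3: demand=4,sold=4 ship[1->2]=1 ship[0->1]=2 prod=4 -> [9 10 4]
Step 4: demand=4,sold=4 ship[1->2]=1 ship[0->1]=2 prod=4 -> [11 11 1]
Step 5: demand=4,sold=1 ship[1->2]=1 ship[0->1]=2 prod=4 -> [13 12 1]
Step 6: demand=4,sold=1 ship[1->2]=1 ship[0->1]=2 prod=4 -> [15 13 1]
Step 7: demand=4,sold=1 ship[1->2]=1 ship[0->1]=2 prod=4 -> [17 14 1]
Step 8: demand=4,sold=1 ship[1->2]=1 ship[0->1]=2 prod=4 -> [19 15 1]
Step 9: demand=4,sold=1 ship[1->2]=1 ship[0->1]=2 prod=4 -> [21 16 1]
Step 10: demand=4,sold=1 ship[1->2]=1 ship[0->1]=2 prod=4 -> [23 17 1]
Step 11: demand=4,sold=1 ship[1->2]=1 ship[0->1]=2 prod=4 -> [25 18 1]
Step 12: demand=4,sold=1 ship[1->2]=1 ship[0->1]=2 prod=4 -> [27 19 1]
First stockout at step 5

5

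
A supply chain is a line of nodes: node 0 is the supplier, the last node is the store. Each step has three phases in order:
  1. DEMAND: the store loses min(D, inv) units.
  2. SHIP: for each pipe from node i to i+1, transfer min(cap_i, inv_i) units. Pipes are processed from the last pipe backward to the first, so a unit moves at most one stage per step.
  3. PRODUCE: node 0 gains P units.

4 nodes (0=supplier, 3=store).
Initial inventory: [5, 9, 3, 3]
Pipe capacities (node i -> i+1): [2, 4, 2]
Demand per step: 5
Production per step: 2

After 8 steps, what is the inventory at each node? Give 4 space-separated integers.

Step 1: demand=5,sold=3 ship[2->3]=2 ship[1->2]=4 ship[0->1]=2 prod=2 -> inv=[5 7 5 2]
Step 2: demand=5,sold=2 ship[2->3]=2 ship[1->2]=4 ship[0->1]=2 prod=2 -> inv=[5 5 7 2]
Step 3: demand=5,sold=2 ship[2->3]=2 ship[1->2]=4 ship[0->1]=2 prod=2 -> inv=[5 3 9 2]
Step 4: demand=5,sold=2 ship[2->3]=2 ship[1->2]=3 ship[0->1]=2 prod=2 -> inv=[5 2 10 2]
Step 5: demand=5,sold=2 ship[2->3]=2 ship[1->2]=2 ship[0->1]=2 prod=2 -> inv=[5 2 10 2]
Step 6: demand=5,sold=2 ship[2->3]=2 ship[1->2]=2 ship[0->1]=2 prod=2 -> inv=[5 2 10 2]
Step 7: demand=5,sold=2 ship[2->3]=2 ship[1->2]=2 ship[0->1]=2 prod=2 -> inv=[5 2 10 2]
Step 8: demand=5,sold=2 ship[2->3]=2 ship[1->2]=2 ship[0->1]=2 prod=2 -> inv=[5 2 10 2]

5 2 10 2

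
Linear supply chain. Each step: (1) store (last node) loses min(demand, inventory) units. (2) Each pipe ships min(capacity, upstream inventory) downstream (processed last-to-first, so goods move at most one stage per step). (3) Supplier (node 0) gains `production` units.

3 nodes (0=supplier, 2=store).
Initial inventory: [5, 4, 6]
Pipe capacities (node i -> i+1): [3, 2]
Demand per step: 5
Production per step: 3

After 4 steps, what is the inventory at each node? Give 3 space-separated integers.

Step 1: demand=5,sold=5 ship[1->2]=2 ship[0->1]=3 prod=3 -> inv=[5 5 3]
Step 2: demand=5,sold=3 ship[1->2]=2 ship[0->1]=3 prod=3 -> inv=[5 6 2]
Step 3: demand=5,sold=2 ship[1->2]=2 ship[0->1]=3 prod=3 -> inv=[5 7 2]
Step 4: demand=5,sold=2 ship[1->2]=2 ship[0->1]=3 prod=3 -> inv=[5 8 2]

5 8 2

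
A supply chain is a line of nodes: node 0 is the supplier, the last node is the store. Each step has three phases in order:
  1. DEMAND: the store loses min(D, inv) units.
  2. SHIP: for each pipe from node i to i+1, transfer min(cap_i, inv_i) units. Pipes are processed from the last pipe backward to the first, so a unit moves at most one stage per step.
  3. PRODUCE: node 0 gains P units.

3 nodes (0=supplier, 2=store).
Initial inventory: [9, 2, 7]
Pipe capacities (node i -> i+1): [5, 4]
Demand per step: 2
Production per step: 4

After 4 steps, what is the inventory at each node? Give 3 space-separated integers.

Step 1: demand=2,sold=2 ship[1->2]=2 ship[0->1]=5 prod=4 -> inv=[8 5 7]
Step 2: demand=2,sold=2 ship[1->2]=4 ship[0->1]=5 prod=4 -> inv=[7 6 9]
Step 3: demand=2,sold=2 ship[1->2]=4 ship[0->1]=5 prod=4 -> inv=[6 7 11]
Step 4: demand=2,sold=2 ship[1->2]=4 ship[0->1]=5 prod=4 -> inv=[5 8 13]

5 8 13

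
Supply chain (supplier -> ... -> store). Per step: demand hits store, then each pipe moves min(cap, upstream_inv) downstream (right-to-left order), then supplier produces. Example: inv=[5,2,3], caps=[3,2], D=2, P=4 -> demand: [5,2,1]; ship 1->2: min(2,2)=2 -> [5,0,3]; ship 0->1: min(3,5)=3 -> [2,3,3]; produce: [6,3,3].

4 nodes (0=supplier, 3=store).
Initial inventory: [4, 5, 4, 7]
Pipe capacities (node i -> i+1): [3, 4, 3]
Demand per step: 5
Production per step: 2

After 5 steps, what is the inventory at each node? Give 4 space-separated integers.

Step 1: demand=5,sold=5 ship[2->3]=3 ship[1->2]=4 ship[0->1]=3 prod=2 -> inv=[3 4 5 5]
Step 2: demand=5,sold=5 ship[2->3]=3 ship[1->2]=4 ship[0->1]=3 prod=2 -> inv=[2 3 6 3]
Step 3: demand=5,sold=3 ship[2->3]=3 ship[1->2]=3 ship[0->1]=2 prod=2 -> inv=[2 2 6 3]
Step 4: demand=5,sold=3 ship[2->3]=3 ship[1->2]=2 ship[0->1]=2 prod=2 -> inv=[2 2 5 3]
Step 5: demand=5,sold=3 ship[2->3]=3 ship[1->2]=2 ship[0->1]=2 prod=2 -> inv=[2 2 4 3]

2 2 4 3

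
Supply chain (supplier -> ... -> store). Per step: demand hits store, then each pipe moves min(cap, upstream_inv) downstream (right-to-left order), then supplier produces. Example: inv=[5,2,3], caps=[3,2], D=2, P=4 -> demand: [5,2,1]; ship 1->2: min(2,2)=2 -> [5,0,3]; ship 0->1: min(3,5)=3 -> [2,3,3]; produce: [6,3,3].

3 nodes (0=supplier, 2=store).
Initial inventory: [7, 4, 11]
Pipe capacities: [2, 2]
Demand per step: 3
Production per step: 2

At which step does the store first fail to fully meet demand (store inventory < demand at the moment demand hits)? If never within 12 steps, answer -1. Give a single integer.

Step 1: demand=3,sold=3 ship[1->2]=2 ship[0->1]=2 prod=2 -> [7 4 10]
Step 2: demand=3,sold=3 ship[1->2]=2 ship[0->1]=2 prod=2 -> [7 4 9]
Step 3: demand=3,sold=3 ship[1->2]=2 ship[0->1]=2 prod=2 -> [7 4 8]
Step 4: demand=3,sold=3 ship[1->2]=2 ship[0->1]=2 prod=2 -> [7 4 7]
Step 5: demand=3,sold=3 ship[1->2]=2 ship[0->1]=2 prod=2 -> [7 4 6]
Step 6: demand=3,sold=3 ship[1->2]=2 ship[0->1]=2 prod=2 -> [7 4 5]
Step 7: demand=3,sold=3 ship[1->2]=2 ship[0->1]=2 prod=2 -> [7 4 4]
Step 8: demand=3,sold=3 ship[1->2]=2 ship[0->1]=2 prod=2 -> [7 4 3]
Step 9: demand=3,sold=3 ship[1->2]=2 ship[0->1]=2 prod=2 -> [7 4 2]
Step 10: demand=3,sold=2 ship[1->2]=2 ship[0->1]=2 prod=2 -> [7 4 2]
Step 11: demand=3,sold=2 ship[1->2]=2 ship[0->1]=2 prod=2 -> [7 4 2]
Step 12: demand=3,sold=2 ship[1->2]=2 ship[0->1]=2 prod=2 -> [7 4 2]
First stockout at step 10

10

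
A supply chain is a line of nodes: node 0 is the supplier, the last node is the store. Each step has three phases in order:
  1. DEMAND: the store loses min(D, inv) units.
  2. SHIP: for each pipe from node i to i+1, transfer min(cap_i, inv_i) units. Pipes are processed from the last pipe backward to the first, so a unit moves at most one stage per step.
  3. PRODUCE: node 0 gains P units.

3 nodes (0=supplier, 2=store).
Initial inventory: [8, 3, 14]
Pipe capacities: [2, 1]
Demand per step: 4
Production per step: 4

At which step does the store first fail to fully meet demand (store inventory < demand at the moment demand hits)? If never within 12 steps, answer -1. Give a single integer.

Step 1: demand=4,sold=4 ship[1->2]=1 ship[0->1]=2 prod=4 -> [10 4 11]
Step 2: demand=4,sold=4 ship[1->2]=1 ship[0->1]=2 prod=4 -> [12 5 8]
Step 3: demand=4,sold=4 ship[1->2]=1 ship[0->1]=2 prod=4 -> [14 6 5]
Step 4: demand=4,sold=4 ship[1->2]=1 ship[0->1]=2 prod=4 -> [16 7 2]
Step 5: demand=4,sold=2 ship[1->2]=1 ship[0->1]=2 prod=4 -> [18 8 1]
Step 6: demand=4,sold=1 ship[1->2]=1 ship[0->1]=2 prod=4 -> [20 9 1]
Step 7: demand=4,sold=1 ship[1->2]=1 ship[0->1]=2 prod=4 -> [22 10 1]
Step 8: demand=4,sold=1 ship[1->2]=1 ship[0->1]=2 prod=4 -> [24 11 1]
Step 9: demand=4,sold=1 ship[1->2]=1 ship[0->1]=2 prod=4 -> [26 12 1]
Step 10: demand=4,sold=1 ship[1->2]=1 ship[0->1]=2 prod=4 -> [28 13 1]
Step 11: demand=4,sold=1 ship[1->2]=1 ship[0->1]=2 prod=4 -> [30 14 1]
Step 12: demand=4,sold=1 ship[1->2]=1 ship[0->1]=2 prod=4 -> [32 15 1]
First stockout at step 5

5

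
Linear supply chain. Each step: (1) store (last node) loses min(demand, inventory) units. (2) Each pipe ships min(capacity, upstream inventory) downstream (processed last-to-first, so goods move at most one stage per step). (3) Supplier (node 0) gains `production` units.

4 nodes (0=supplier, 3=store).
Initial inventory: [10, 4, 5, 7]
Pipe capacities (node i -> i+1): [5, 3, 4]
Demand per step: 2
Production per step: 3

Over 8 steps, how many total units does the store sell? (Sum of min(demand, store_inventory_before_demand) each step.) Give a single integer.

Step 1: sold=2 (running total=2) -> [8 6 4 9]
Step 2: sold=2 (running total=4) -> [6 8 3 11]
Step 3: sold=2 (running total=6) -> [4 10 3 12]
Step 4: sold=2 (running total=8) -> [3 11 3 13]
Step 5: sold=2 (running total=10) -> [3 11 3 14]
Step 6: sold=2 (running total=12) -> [3 11 3 15]
Step 7: sold=2 (running total=14) -> [3 11 3 16]
Step 8: sold=2 (running total=16) -> [3 11 3 17]

Answer: 16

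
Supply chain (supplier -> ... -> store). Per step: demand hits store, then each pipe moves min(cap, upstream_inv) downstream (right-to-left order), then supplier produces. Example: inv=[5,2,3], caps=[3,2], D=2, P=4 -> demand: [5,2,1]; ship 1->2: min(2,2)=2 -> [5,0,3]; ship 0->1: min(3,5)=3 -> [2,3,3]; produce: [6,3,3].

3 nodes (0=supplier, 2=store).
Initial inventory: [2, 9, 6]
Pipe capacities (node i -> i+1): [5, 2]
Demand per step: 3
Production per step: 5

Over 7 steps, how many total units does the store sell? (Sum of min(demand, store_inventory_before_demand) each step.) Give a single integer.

Answer: 18

Derivation:
Step 1: sold=3 (running total=3) -> [5 9 5]
Step 2: sold=3 (running total=6) -> [5 12 4]
Step 3: sold=3 (running total=9) -> [5 15 3]
Step 4: sold=3 (running total=12) -> [5 18 2]
Step 5: sold=2 (running total=14) -> [5 21 2]
Step 6: sold=2 (running total=16) -> [5 24 2]
Step 7: sold=2 (running total=18) -> [5 27 2]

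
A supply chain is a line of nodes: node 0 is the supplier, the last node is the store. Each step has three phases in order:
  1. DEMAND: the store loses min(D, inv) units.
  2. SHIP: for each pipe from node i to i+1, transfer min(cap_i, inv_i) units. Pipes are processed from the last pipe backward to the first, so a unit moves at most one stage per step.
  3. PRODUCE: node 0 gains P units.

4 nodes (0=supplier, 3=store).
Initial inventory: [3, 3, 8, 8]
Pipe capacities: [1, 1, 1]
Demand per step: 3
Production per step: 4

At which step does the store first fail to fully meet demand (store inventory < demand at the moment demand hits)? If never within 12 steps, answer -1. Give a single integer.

Step 1: demand=3,sold=3 ship[2->3]=1 ship[1->2]=1 ship[0->1]=1 prod=4 -> [6 3 8 6]
Step 2: demand=3,sold=3 ship[2->3]=1 ship[1->2]=1 ship[0->1]=1 prod=4 -> [9 3 8 4]
Step 3: demand=3,sold=3 ship[2->3]=1 ship[1->2]=1 ship[0->1]=1 prod=4 -> [12 3 8 2]
Step 4: demand=3,sold=2 ship[2->3]=1 ship[1->2]=1 ship[0->1]=1 prod=4 -> [15 3 8 1]
Step 5: demand=3,sold=1 ship[2->3]=1 ship[1->2]=1 ship[0->1]=1 prod=4 -> [18 3 8 1]
Step 6: demand=3,sold=1 ship[2->3]=1 ship[1->2]=1 ship[0->1]=1 prod=4 -> [21 3 8 1]
Step 7: demand=3,sold=1 ship[2->3]=1 ship[1->2]=1 ship[0->1]=1 prod=4 -> [24 3 8 1]
Step 8: demand=3,sold=1 ship[2->3]=1 ship[1->2]=1 ship[0->1]=1 prod=4 -> [27 3 8 1]
Step 9: demand=3,sold=1 ship[2->3]=1 ship[1->2]=1 ship[0->1]=1 prod=4 -> [30 3 8 1]
Step 10: demand=3,sold=1 ship[2->3]=1 ship[1->2]=1 ship[0->1]=1 prod=4 -> [33 3 8 1]
Step 11: demand=3,sold=1 ship[2->3]=1 ship[1->2]=1 ship[0->1]=1 prod=4 -> [36 3 8 1]
Step 12: demand=3,sold=1 ship[2->3]=1 ship[1->2]=1 ship[0->1]=1 prod=4 -> [39 3 8 1]
First stockout at step 4

4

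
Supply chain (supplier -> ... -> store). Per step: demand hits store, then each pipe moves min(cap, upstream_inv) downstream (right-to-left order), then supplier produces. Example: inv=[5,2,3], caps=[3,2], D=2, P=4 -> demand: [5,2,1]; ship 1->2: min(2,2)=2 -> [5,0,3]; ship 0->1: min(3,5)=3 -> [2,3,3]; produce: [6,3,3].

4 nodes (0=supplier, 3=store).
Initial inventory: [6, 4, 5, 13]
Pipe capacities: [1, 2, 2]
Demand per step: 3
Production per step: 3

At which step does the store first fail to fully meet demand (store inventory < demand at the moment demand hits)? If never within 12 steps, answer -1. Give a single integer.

Step 1: demand=3,sold=3 ship[2->3]=2 ship[1->2]=2 ship[0->1]=1 prod=3 -> [8 3 5 12]
Step 2: demand=3,sold=3 ship[2->3]=2 ship[1->2]=2 ship[0->1]=1 prod=3 -> [10 2 5 11]
Step 3: demand=3,sold=3 ship[2->3]=2 ship[1->2]=2 ship[0->1]=1 prod=3 -> [12 1 5 10]
Step 4: demand=3,sold=3 ship[2->3]=2 ship[1->2]=1 ship[0->1]=1 prod=3 -> [14 1 4 9]
Step 5: demand=3,sold=3 ship[2->3]=2 ship[1->2]=1 ship[0->1]=1 prod=3 -> [16 1 3 8]
Step 6: demand=3,sold=3 ship[2->3]=2 ship[1->2]=1 ship[0->1]=1 prod=3 -> [18 1 2 7]
Step 7: demand=3,sold=3 ship[2->3]=2 ship[1->2]=1 ship[0->1]=1 prod=3 -> [20 1 1 6]
Step 8: demand=3,sold=3 ship[2->3]=1 ship[1->2]=1 ship[0->1]=1 prod=3 -> [22 1 1 4]
Step 9: demand=3,sold=3 ship[2->3]=1 ship[1->2]=1 ship[0->1]=1 prod=3 -> [24 1 1 2]
Step 10: demand=3,sold=2 ship[2->3]=1 ship[1->2]=1 ship[0->1]=1 prod=3 -> [26 1 1 1]
Step 11: demand=3,sold=1 ship[2->3]=1 ship[1->2]=1 ship[0->1]=1 prod=3 -> [28 1 1 1]
Step 12: demand=3,sold=1 ship[2->3]=1 ship[1->2]=1 ship[0->1]=1 prod=3 -> [30 1 1 1]
First stockout at step 10

10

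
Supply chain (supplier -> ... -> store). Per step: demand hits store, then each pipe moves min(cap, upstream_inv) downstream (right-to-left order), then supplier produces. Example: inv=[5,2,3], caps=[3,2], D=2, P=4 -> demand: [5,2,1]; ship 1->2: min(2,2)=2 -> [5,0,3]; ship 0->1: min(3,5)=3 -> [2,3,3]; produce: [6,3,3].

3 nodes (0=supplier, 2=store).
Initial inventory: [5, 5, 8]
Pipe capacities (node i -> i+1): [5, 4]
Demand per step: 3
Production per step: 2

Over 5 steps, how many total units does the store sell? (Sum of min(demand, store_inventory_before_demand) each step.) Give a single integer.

Answer: 15

Derivation:
Step 1: sold=3 (running total=3) -> [2 6 9]
Step 2: sold=3 (running total=6) -> [2 4 10]
Step 3: sold=3 (running total=9) -> [2 2 11]
Step 4: sold=3 (running total=12) -> [2 2 10]
Step 5: sold=3 (running total=15) -> [2 2 9]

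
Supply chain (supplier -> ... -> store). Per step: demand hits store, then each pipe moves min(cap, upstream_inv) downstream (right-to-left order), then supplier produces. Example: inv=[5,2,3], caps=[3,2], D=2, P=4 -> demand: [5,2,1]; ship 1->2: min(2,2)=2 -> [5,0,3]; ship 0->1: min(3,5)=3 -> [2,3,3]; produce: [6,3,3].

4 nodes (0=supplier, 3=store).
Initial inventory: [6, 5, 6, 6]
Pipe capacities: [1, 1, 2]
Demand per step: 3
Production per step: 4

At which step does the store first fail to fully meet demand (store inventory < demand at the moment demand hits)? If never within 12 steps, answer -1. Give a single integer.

Step 1: demand=3,sold=3 ship[2->3]=2 ship[1->2]=1 ship[0->1]=1 prod=4 -> [9 5 5 5]
Step 2: demand=3,sold=3 ship[2->3]=2 ship[1->2]=1 ship[0->1]=1 prod=4 -> [12 5 4 4]
Step 3: demand=3,sold=3 ship[2->3]=2 ship[1->2]=1 ship[0->1]=1 prod=4 -> [15 5 3 3]
Step 4: demand=3,sold=3 ship[2->3]=2 ship[1->2]=1 ship[0->1]=1 prod=4 -> [18 5 2 2]
Step 5: demand=3,sold=2 ship[2->3]=2 ship[1->2]=1 ship[0->1]=1 prod=4 -> [21 5 1 2]
Step 6: demand=3,sold=2 ship[2->3]=1 ship[1->2]=1 ship[0->1]=1 prod=4 -> [24 5 1 1]
Step 7: demand=3,sold=1 ship[2->3]=1 ship[1->2]=1 ship[0->1]=1 prod=4 -> [27 5 1 1]
Step 8: demand=3,sold=1 ship[2->3]=1 ship[1->2]=1 ship[0->1]=1 prod=4 -> [30 5 1 1]
Step 9: demand=3,sold=1 ship[2->3]=1 ship[1->2]=1 ship[0->1]=1 prod=4 -> [33 5 1 1]
Step 10: demand=3,sold=1 ship[2->3]=1 ship[1->2]=1 ship[0->1]=1 prod=4 -> [36 5 1 1]
Step 11: demand=3,sold=1 ship[2->3]=1 ship[1->2]=1 ship[0->1]=1 prod=4 -> [39 5 1 1]
Step 12: demand=3,sold=1 ship[2->3]=1 ship[1->2]=1 ship[0->1]=1 prod=4 -> [42 5 1 1]
First stockout at step 5

5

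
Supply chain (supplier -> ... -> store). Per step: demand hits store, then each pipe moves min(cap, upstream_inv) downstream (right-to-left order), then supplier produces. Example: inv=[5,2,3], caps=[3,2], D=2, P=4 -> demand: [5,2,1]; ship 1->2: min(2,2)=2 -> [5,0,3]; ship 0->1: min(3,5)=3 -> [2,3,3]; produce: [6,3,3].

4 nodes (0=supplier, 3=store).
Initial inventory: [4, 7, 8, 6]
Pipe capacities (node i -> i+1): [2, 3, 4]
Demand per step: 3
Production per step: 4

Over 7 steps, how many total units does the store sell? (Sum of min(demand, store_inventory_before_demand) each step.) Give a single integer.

Step 1: sold=3 (running total=3) -> [6 6 7 7]
Step 2: sold=3 (running total=6) -> [8 5 6 8]
Step 3: sold=3 (running total=9) -> [10 4 5 9]
Step 4: sold=3 (running total=12) -> [12 3 4 10]
Step 5: sold=3 (running total=15) -> [14 2 3 11]
Step 6: sold=3 (running total=18) -> [16 2 2 11]
Step 7: sold=3 (running total=21) -> [18 2 2 10]

Answer: 21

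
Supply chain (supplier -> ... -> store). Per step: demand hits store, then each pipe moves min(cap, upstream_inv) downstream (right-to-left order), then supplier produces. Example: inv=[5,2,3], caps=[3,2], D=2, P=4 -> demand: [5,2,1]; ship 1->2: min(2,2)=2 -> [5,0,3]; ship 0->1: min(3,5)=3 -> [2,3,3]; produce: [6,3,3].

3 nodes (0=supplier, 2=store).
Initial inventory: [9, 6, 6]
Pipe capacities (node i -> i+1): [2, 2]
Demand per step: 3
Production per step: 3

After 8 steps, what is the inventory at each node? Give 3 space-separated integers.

Step 1: demand=3,sold=3 ship[1->2]=2 ship[0->1]=2 prod=3 -> inv=[10 6 5]
Step 2: demand=3,sold=3 ship[1->2]=2 ship[0->1]=2 prod=3 -> inv=[11 6 4]
Step 3: demand=3,sold=3 ship[1->2]=2 ship[0->1]=2 prod=3 -> inv=[12 6 3]
Step 4: demand=3,sold=3 ship[1->2]=2 ship[0->1]=2 prod=3 -> inv=[13 6 2]
Step 5: demand=3,sold=2 ship[1->2]=2 ship[0->1]=2 prod=3 -> inv=[14 6 2]
Step 6: demand=3,sold=2 ship[1->2]=2 ship[0->1]=2 prod=3 -> inv=[15 6 2]
Step 7: demand=3,sold=2 ship[1->2]=2 ship[0->1]=2 prod=3 -> inv=[16 6 2]
Step 8: demand=3,sold=2 ship[1->2]=2 ship[0->1]=2 prod=3 -> inv=[17 6 2]

17 6 2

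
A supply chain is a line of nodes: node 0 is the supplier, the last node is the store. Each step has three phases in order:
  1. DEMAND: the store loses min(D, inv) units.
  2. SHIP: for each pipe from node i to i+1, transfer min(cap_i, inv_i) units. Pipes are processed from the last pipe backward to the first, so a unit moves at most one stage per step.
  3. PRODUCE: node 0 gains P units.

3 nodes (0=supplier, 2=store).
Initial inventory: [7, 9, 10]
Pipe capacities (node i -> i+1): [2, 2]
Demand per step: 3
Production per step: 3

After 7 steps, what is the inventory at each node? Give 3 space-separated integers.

Step 1: demand=3,sold=3 ship[1->2]=2 ship[0->1]=2 prod=3 -> inv=[8 9 9]
Step 2: demand=3,sold=3 ship[1->2]=2 ship[0->1]=2 prod=3 -> inv=[9 9 8]
Step 3: demand=3,sold=3 ship[1->2]=2 ship[0->1]=2 prod=3 -> inv=[10 9 7]
Step 4: demand=3,sold=3 ship[1->2]=2 ship[0->1]=2 prod=3 -> inv=[11 9 6]
Step 5: demand=3,sold=3 ship[1->2]=2 ship[0->1]=2 prod=3 -> inv=[12 9 5]
Step 6: demand=3,sold=3 ship[1->2]=2 ship[0->1]=2 prod=3 -> inv=[13 9 4]
Step 7: demand=3,sold=3 ship[1->2]=2 ship[0->1]=2 prod=3 -> inv=[14 9 3]

14 9 3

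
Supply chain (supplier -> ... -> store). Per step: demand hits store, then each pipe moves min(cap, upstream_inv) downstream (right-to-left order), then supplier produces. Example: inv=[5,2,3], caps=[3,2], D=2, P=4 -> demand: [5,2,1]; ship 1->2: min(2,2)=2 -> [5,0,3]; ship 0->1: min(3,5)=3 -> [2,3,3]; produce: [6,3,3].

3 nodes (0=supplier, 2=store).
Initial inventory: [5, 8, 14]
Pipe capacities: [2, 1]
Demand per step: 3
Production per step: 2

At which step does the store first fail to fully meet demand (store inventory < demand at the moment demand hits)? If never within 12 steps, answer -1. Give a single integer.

Step 1: demand=3,sold=3 ship[1->2]=1 ship[0->1]=2 prod=2 -> [5 9 12]
Step 2: demand=3,sold=3 ship[1->2]=1 ship[0->1]=2 prod=2 -> [5 10 10]
Step 3: demand=3,sold=3 ship[1->2]=1 ship[0->1]=2 prod=2 -> [5 11 8]
Step 4: demand=3,sold=3 ship[1->2]=1 ship[0->1]=2 prod=2 -> [5 12 6]
Step 5: demand=3,sold=3 ship[1->2]=1 ship[0->1]=2 prod=2 -> [5 13 4]
Step 6: demand=3,sold=3 ship[1->2]=1 ship[0->1]=2 prod=2 -> [5 14 2]
Step 7: demand=3,sold=2 ship[1->2]=1 ship[0->1]=2 prod=2 -> [5 15 1]
Step 8: demand=3,sold=1 ship[1->2]=1 ship[0->1]=2 prod=2 -> [5 16 1]
Step 9: demand=3,sold=1 ship[1->2]=1 ship[0->1]=2 prod=2 -> [5 17 1]
Step 10: demand=3,sold=1 ship[1->2]=1 ship[0->1]=2 prod=2 -> [5 18 1]
Step 11: demand=3,sold=1 ship[1->2]=1 ship[0->1]=2 prod=2 -> [5 19 1]
Step 12: demand=3,sold=1 ship[1->2]=1 ship[0->1]=2 prod=2 -> [5 20 1]
First stockout at step 7

7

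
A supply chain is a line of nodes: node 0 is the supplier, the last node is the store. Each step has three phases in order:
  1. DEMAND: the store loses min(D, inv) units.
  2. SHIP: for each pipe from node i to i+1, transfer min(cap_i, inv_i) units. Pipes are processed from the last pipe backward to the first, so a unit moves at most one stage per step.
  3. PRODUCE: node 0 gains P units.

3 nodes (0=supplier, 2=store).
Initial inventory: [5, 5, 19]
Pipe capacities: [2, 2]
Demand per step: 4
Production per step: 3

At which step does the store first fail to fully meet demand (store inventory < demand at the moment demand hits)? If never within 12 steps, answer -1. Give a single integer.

Step 1: demand=4,sold=4 ship[1->2]=2 ship[0->1]=2 prod=3 -> [6 5 17]
Step 2: demand=4,sold=4 ship[1->2]=2 ship[0->1]=2 prod=3 -> [7 5 15]
Step 3: demand=4,sold=4 ship[1->2]=2 ship[0->1]=2 prod=3 -> [8 5 13]
Step 4: demand=4,sold=4 ship[1->2]=2 ship[0->1]=2 prod=3 -> [9 5 11]
Step 5: demand=4,sold=4 ship[1->2]=2 ship[0->1]=2 prod=3 -> [10 5 9]
Step 6: demand=4,sold=4 ship[1->2]=2 ship[0->1]=2 prod=3 -> [11 5 7]
Step 7: demand=4,sold=4 ship[1->2]=2 ship[0->1]=2 prod=3 -> [12 5 5]
Step 8: demand=4,sold=4 ship[1->2]=2 ship[0->1]=2 prod=3 -> [13 5 3]
Step 9: demand=4,sold=3 ship[1->2]=2 ship[0->1]=2 prod=3 -> [14 5 2]
Step 10: demand=4,sold=2 ship[1->2]=2 ship[0->1]=2 prod=3 -> [15 5 2]
Step 11: demand=4,sold=2 ship[1->2]=2 ship[0->1]=2 prod=3 -> [16 5 2]
Step 12: demand=4,sold=2 ship[1->2]=2 ship[0->1]=2 prod=3 -> [17 5 2]
First stockout at step 9

9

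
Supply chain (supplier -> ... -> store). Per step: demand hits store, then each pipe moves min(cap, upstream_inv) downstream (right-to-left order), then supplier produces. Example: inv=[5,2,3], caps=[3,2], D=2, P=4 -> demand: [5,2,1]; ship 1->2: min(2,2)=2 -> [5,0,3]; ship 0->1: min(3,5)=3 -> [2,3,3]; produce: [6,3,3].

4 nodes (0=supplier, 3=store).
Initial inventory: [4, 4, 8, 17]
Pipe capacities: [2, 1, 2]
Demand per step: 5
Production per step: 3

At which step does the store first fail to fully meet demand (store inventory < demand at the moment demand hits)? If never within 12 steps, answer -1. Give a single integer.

Step 1: demand=5,sold=5 ship[2->3]=2 ship[1->2]=1 ship[0->1]=2 prod=3 -> [5 5 7 14]
Step 2: demand=5,sold=5 ship[2->3]=2 ship[1->2]=1 ship[0->1]=2 prod=3 -> [6 6 6 11]
Step 3: demand=5,sold=5 ship[2->3]=2 ship[1->2]=1 ship[0->1]=2 prod=3 -> [7 7 5 8]
Step 4: demand=5,sold=5 ship[2->3]=2 ship[1->2]=1 ship[0->1]=2 prod=3 -> [8 8 4 5]
Step 5: demand=5,sold=5 ship[2->3]=2 ship[1->2]=1 ship[0->1]=2 prod=3 -> [9 9 3 2]
Step 6: demand=5,sold=2 ship[2->3]=2 ship[1->2]=1 ship[0->1]=2 prod=3 -> [10 10 2 2]
Step 7: demand=5,sold=2 ship[2->3]=2 ship[1->2]=1 ship[0->1]=2 prod=3 -> [11 11 1 2]
Step 8: demand=5,sold=2 ship[2->3]=1 ship[1->2]=1 ship[0->1]=2 prod=3 -> [12 12 1 1]
Step 9: demand=5,sold=1 ship[2->3]=1 ship[1->2]=1 ship[0->1]=2 prod=3 -> [13 13 1 1]
Step 10: demand=5,sold=1 ship[2->3]=1 ship[1->2]=1 ship[0->1]=2 prod=3 -> [14 14 1 1]
Step 11: demand=5,sold=1 ship[2->3]=1 ship[1->2]=1 ship[0->1]=2 prod=3 -> [15 15 1 1]
Step 12: demand=5,sold=1 ship[2->3]=1 ship[1->2]=1 ship[0->1]=2 prod=3 -> [16 16 1 1]
First stockout at step 6

6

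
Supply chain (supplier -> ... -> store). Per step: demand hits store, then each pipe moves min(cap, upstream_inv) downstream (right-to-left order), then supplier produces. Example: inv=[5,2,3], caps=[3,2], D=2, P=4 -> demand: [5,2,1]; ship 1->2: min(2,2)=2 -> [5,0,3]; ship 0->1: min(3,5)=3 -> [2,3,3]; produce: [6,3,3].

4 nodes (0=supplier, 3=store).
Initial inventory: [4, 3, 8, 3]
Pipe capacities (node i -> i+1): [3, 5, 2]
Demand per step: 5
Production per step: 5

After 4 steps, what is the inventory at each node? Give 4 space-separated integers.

Step 1: demand=5,sold=3 ship[2->3]=2 ship[1->2]=3 ship[0->1]=3 prod=5 -> inv=[6 3 9 2]
Step 2: demand=5,sold=2 ship[2->3]=2 ship[1->2]=3 ship[0->1]=3 prod=5 -> inv=[8 3 10 2]
Step 3: demand=5,sold=2 ship[2->3]=2 ship[1->2]=3 ship[0->1]=3 prod=5 -> inv=[10 3 11 2]
Step 4: demand=5,sold=2 ship[2->3]=2 ship[1->2]=3 ship[0->1]=3 prod=5 -> inv=[12 3 12 2]

12 3 12 2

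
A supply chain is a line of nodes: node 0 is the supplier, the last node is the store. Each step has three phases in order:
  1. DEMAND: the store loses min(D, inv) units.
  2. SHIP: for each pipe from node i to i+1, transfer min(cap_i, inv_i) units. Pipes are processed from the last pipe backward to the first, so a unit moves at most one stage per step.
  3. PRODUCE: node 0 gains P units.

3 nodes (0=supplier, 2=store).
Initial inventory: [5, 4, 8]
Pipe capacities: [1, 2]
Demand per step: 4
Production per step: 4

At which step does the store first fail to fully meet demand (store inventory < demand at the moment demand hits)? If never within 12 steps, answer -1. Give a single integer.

Step 1: demand=4,sold=4 ship[1->2]=2 ship[0->1]=1 prod=4 -> [8 3 6]
Step 2: demand=4,sold=4 ship[1->2]=2 ship[0->1]=1 prod=4 -> [11 2 4]
Step 3: demand=4,sold=4 ship[1->2]=2 ship[0->1]=1 prod=4 -> [14 1 2]
Step 4: demand=4,sold=2 ship[1->2]=1 ship[0->1]=1 prod=4 -> [17 1 1]
Step 5: demand=4,sold=1 ship[1->2]=1 ship[0->1]=1 prod=4 -> [20 1 1]
Step 6: demand=4,sold=1 ship[1->2]=1 ship[0->1]=1 prod=4 -> [23 1 1]
Step 7: demand=4,sold=1 ship[1->2]=1 ship[0->1]=1 prod=4 -> [26 1 1]
Step 8: demand=4,sold=1 ship[1->2]=1 ship[0->1]=1 prod=4 -> [29 1 1]
Step 9: demand=4,sold=1 ship[1->2]=1 ship[0->1]=1 prod=4 -> [32 1 1]
Step 10: demand=4,sold=1 ship[1->2]=1 ship[0->1]=1 prod=4 -> [35 1 1]
Step 11: demand=4,sold=1 ship[1->2]=1 ship[0->1]=1 prod=4 -> [38 1 1]
Step 12: demand=4,sold=1 ship[1->2]=1 ship[0->1]=1 prod=4 -> [41 1 1]
First stockout at step 4

4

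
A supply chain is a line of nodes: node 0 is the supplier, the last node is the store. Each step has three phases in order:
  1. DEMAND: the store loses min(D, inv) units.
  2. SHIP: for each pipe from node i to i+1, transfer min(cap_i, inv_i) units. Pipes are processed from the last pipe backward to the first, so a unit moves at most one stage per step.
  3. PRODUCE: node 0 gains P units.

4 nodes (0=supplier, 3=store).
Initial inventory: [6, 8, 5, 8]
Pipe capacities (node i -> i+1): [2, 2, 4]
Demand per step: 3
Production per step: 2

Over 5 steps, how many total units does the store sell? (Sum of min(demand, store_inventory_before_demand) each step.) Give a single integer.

Answer: 15

Derivation:
Step 1: sold=3 (running total=3) -> [6 8 3 9]
Step 2: sold=3 (running total=6) -> [6 8 2 9]
Step 3: sold=3 (running total=9) -> [6 8 2 8]
Step 4: sold=3 (running total=12) -> [6 8 2 7]
Step 5: sold=3 (running total=15) -> [6 8 2 6]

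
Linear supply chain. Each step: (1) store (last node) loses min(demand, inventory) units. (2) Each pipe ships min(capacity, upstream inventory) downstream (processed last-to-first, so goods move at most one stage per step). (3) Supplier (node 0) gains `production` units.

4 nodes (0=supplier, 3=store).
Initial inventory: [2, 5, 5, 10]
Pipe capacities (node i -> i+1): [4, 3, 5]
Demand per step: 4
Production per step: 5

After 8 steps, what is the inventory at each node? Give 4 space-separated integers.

Step 1: demand=4,sold=4 ship[2->3]=5 ship[1->2]=3 ship[0->1]=2 prod=5 -> inv=[5 4 3 11]
Step 2: demand=4,sold=4 ship[2->3]=3 ship[1->2]=3 ship[0->1]=4 prod=5 -> inv=[6 5 3 10]
Step 3: demand=4,sold=4 ship[2->3]=3 ship[1->2]=3 ship[0->1]=4 prod=5 -> inv=[7 6 3 9]
Step 4: demand=4,sold=4 ship[2->3]=3 ship[1->2]=3 ship[0->1]=4 prod=5 -> inv=[8 7 3 8]
Step 5: demand=4,sold=4 ship[2->3]=3 ship[1->2]=3 ship[0->1]=4 prod=5 -> inv=[9 8 3 7]
Step 6: demand=4,sold=4 ship[2->3]=3 ship[1->2]=3 ship[0->1]=4 prod=5 -> inv=[10 9 3 6]
Step 7: demand=4,sold=4 ship[2->3]=3 ship[1->2]=3 ship[0->1]=4 prod=5 -> inv=[11 10 3 5]
Step 8: demand=4,sold=4 ship[2->3]=3 ship[1->2]=3 ship[0->1]=4 prod=5 -> inv=[12 11 3 4]

12 11 3 4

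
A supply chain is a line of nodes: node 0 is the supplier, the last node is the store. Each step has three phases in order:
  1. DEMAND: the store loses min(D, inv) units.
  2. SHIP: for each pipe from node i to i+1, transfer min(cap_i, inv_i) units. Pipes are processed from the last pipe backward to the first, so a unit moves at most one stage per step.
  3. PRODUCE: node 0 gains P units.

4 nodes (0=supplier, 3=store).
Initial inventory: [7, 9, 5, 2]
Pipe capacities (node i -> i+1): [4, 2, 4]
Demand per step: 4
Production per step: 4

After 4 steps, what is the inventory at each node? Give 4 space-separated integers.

Step 1: demand=4,sold=2 ship[2->3]=4 ship[1->2]=2 ship[0->1]=4 prod=4 -> inv=[7 11 3 4]
Step 2: demand=4,sold=4 ship[2->3]=3 ship[1->2]=2 ship[0->1]=4 prod=4 -> inv=[7 13 2 3]
Step 3: demand=4,sold=3 ship[2->3]=2 ship[1->2]=2 ship[0->1]=4 prod=4 -> inv=[7 15 2 2]
Step 4: demand=4,sold=2 ship[2->3]=2 ship[1->2]=2 ship[0->1]=4 prod=4 -> inv=[7 17 2 2]

7 17 2 2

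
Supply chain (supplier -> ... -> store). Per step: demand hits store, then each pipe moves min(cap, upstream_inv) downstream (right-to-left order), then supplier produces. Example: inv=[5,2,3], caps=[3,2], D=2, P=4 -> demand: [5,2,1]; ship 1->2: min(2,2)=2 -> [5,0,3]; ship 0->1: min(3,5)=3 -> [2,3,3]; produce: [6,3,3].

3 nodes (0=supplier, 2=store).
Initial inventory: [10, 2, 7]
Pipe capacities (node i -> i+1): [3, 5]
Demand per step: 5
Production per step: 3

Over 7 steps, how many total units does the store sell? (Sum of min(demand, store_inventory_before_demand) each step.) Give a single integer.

Answer: 24

Derivation:
Step 1: sold=5 (running total=5) -> [10 3 4]
Step 2: sold=4 (running total=9) -> [10 3 3]
Step 3: sold=3 (running total=12) -> [10 3 3]
Step 4: sold=3 (running total=15) -> [10 3 3]
Step 5: sold=3 (running total=18) -> [10 3 3]
Step 6: sold=3 (running total=21) -> [10 3 3]
Step 7: sold=3 (running total=24) -> [10 3 3]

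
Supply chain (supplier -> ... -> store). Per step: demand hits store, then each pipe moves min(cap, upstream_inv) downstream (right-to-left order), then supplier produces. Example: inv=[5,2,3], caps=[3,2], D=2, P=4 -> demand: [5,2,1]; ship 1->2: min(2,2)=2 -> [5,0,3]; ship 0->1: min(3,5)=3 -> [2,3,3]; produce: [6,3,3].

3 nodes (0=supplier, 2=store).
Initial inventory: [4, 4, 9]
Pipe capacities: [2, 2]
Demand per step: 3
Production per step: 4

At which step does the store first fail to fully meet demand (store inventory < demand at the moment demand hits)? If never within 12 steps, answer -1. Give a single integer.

Step 1: demand=3,sold=3 ship[1->2]=2 ship[0->1]=2 prod=4 -> [6 4 8]
Step 2: demand=3,sold=3 ship[1->2]=2 ship[0->1]=2 prod=4 -> [8 4 7]
Step 3: demand=3,sold=3 ship[1->2]=2 ship[0->1]=2 prod=4 -> [10 4 6]
Step 4: demand=3,sold=3 ship[1->2]=2 ship[0->1]=2 prod=4 -> [12 4 5]
Step 5: demand=3,sold=3 ship[1->2]=2 ship[0->1]=2 prod=4 -> [14 4 4]
Step 6: demand=3,sold=3 ship[1->2]=2 ship[0->1]=2 prod=4 -> [16 4 3]
Step 7: demand=3,sold=3 ship[1->2]=2 ship[0->1]=2 prod=4 -> [18 4 2]
Step 8: demand=3,sold=2 ship[1->2]=2 ship[0->1]=2 prod=4 -> [20 4 2]
Step 9: demand=3,sold=2 ship[1->2]=2 ship[0->1]=2 prod=4 -> [22 4 2]
Step 10: demand=3,sold=2 ship[1->2]=2 ship[0->1]=2 prod=4 -> [24 4 2]
Step 11: demand=3,sold=2 ship[1->2]=2 ship[0->1]=2 prod=4 -> [26 4 2]
Step 12: demand=3,sold=2 ship[1->2]=2 ship[0->1]=2 prod=4 -> [28 4 2]
First stockout at step 8

8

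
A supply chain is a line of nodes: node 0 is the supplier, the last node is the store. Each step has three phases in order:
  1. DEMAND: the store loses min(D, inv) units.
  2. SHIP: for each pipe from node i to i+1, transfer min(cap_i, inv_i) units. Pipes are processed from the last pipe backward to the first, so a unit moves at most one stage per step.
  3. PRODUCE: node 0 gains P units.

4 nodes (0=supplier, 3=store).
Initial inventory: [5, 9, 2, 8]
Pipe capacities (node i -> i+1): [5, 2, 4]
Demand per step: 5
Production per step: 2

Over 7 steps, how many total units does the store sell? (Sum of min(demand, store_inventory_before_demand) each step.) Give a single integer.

Answer: 20

Derivation:
Step 1: sold=5 (running total=5) -> [2 12 2 5]
Step 2: sold=5 (running total=10) -> [2 12 2 2]
Step 3: sold=2 (running total=12) -> [2 12 2 2]
Step 4: sold=2 (running total=14) -> [2 12 2 2]
Step 5: sold=2 (running total=16) -> [2 12 2 2]
Step 6: sold=2 (running total=18) -> [2 12 2 2]
Step 7: sold=2 (running total=20) -> [2 12 2 2]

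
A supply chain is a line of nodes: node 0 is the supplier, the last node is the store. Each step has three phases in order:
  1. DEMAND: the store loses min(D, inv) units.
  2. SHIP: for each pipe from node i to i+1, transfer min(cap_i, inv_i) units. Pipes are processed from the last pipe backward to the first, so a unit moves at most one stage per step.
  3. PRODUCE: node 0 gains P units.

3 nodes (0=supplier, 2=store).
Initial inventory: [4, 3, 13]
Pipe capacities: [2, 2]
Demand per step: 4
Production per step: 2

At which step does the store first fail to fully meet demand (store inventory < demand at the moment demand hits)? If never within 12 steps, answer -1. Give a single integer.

Step 1: demand=4,sold=4 ship[1->2]=2 ship[0->1]=2 prod=2 -> [4 3 11]
Step 2: demand=4,sold=4 ship[1->2]=2 ship[0->1]=2 prod=2 -> [4 3 9]
Step 3: demand=4,sold=4 ship[1->2]=2 ship[0->1]=2 prod=2 -> [4 3 7]
Step 4: demand=4,sold=4 ship[1->2]=2 ship[0->1]=2 prod=2 -> [4 3 5]
Step 5: demand=4,sold=4 ship[1->2]=2 ship[0->1]=2 prod=2 -> [4 3 3]
Step 6: demand=4,sold=3 ship[1->2]=2 ship[0->1]=2 prod=2 -> [4 3 2]
Step 7: demand=4,sold=2 ship[1->2]=2 ship[0->1]=2 prod=2 -> [4 3 2]
Step 8: demand=4,sold=2 ship[1->2]=2 ship[0->1]=2 prod=2 -> [4 3 2]
Step 9: demand=4,sold=2 ship[1->2]=2 ship[0->1]=2 prod=2 -> [4 3 2]
Step 10: demand=4,sold=2 ship[1->2]=2 ship[0->1]=2 prod=2 -> [4 3 2]
Step 11: demand=4,sold=2 ship[1->2]=2 ship[0->1]=2 prod=2 -> [4 3 2]
Step 12: demand=4,sold=2 ship[1->2]=2 ship[0->1]=2 prod=2 -> [4 3 2]
First stockout at step 6

6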